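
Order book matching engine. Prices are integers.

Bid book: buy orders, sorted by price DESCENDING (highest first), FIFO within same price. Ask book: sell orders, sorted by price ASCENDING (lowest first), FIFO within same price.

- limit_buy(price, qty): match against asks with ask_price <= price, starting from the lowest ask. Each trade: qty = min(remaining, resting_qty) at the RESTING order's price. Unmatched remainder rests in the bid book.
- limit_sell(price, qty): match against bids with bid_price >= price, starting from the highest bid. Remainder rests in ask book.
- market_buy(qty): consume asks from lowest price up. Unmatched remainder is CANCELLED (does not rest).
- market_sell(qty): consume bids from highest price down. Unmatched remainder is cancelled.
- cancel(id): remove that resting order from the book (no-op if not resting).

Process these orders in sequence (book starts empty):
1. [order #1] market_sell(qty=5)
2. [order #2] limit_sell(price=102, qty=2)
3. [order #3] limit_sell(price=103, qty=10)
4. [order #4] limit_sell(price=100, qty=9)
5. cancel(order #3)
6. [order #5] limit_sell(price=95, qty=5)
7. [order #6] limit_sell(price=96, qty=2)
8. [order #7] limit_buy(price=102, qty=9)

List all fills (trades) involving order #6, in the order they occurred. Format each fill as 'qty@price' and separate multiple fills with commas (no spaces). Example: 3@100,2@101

After op 1 [order #1] market_sell(qty=5): fills=none; bids=[-] asks=[-]
After op 2 [order #2] limit_sell(price=102, qty=2): fills=none; bids=[-] asks=[#2:2@102]
After op 3 [order #3] limit_sell(price=103, qty=10): fills=none; bids=[-] asks=[#2:2@102 #3:10@103]
After op 4 [order #4] limit_sell(price=100, qty=9): fills=none; bids=[-] asks=[#4:9@100 #2:2@102 #3:10@103]
After op 5 cancel(order #3): fills=none; bids=[-] asks=[#4:9@100 #2:2@102]
After op 6 [order #5] limit_sell(price=95, qty=5): fills=none; bids=[-] asks=[#5:5@95 #4:9@100 #2:2@102]
After op 7 [order #6] limit_sell(price=96, qty=2): fills=none; bids=[-] asks=[#5:5@95 #6:2@96 #4:9@100 #2:2@102]
After op 8 [order #7] limit_buy(price=102, qty=9): fills=#7x#5:5@95 #7x#6:2@96 #7x#4:2@100; bids=[-] asks=[#4:7@100 #2:2@102]

Answer: 2@96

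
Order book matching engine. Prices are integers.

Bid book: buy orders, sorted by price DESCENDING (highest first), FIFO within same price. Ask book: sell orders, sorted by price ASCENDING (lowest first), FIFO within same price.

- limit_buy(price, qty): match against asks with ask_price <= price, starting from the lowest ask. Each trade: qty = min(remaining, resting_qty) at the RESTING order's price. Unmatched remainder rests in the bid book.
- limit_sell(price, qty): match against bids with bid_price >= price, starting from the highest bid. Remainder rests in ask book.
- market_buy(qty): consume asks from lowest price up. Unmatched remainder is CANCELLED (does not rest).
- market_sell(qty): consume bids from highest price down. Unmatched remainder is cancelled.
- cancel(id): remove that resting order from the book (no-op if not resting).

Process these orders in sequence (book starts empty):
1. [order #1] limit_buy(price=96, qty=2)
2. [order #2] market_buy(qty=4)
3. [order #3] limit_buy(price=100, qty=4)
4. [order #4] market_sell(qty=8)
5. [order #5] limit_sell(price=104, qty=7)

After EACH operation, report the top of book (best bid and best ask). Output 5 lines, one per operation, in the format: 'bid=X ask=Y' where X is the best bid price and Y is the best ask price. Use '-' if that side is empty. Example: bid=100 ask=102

After op 1 [order #1] limit_buy(price=96, qty=2): fills=none; bids=[#1:2@96] asks=[-]
After op 2 [order #2] market_buy(qty=4): fills=none; bids=[#1:2@96] asks=[-]
After op 3 [order #3] limit_buy(price=100, qty=4): fills=none; bids=[#3:4@100 #1:2@96] asks=[-]
After op 4 [order #4] market_sell(qty=8): fills=#3x#4:4@100 #1x#4:2@96; bids=[-] asks=[-]
After op 5 [order #5] limit_sell(price=104, qty=7): fills=none; bids=[-] asks=[#5:7@104]

Answer: bid=96 ask=-
bid=96 ask=-
bid=100 ask=-
bid=- ask=-
bid=- ask=104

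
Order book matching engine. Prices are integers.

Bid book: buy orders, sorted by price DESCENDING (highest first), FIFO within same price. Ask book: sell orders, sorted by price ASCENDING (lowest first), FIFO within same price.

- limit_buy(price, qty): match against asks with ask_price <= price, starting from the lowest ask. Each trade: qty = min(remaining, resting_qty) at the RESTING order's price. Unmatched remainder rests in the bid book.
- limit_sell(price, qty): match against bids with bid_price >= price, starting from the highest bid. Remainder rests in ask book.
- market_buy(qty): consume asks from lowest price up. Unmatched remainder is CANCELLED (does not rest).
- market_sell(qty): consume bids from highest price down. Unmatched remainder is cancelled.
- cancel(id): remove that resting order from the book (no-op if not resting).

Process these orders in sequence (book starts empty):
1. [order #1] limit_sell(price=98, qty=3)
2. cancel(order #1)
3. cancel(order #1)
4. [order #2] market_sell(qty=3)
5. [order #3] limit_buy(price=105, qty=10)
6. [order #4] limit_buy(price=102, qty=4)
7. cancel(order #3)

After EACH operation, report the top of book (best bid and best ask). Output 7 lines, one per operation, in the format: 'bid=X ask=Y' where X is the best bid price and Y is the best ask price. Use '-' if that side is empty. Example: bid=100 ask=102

Answer: bid=- ask=98
bid=- ask=-
bid=- ask=-
bid=- ask=-
bid=105 ask=-
bid=105 ask=-
bid=102 ask=-

Derivation:
After op 1 [order #1] limit_sell(price=98, qty=3): fills=none; bids=[-] asks=[#1:3@98]
After op 2 cancel(order #1): fills=none; bids=[-] asks=[-]
After op 3 cancel(order #1): fills=none; bids=[-] asks=[-]
After op 4 [order #2] market_sell(qty=3): fills=none; bids=[-] asks=[-]
After op 5 [order #3] limit_buy(price=105, qty=10): fills=none; bids=[#3:10@105] asks=[-]
After op 6 [order #4] limit_buy(price=102, qty=4): fills=none; bids=[#3:10@105 #4:4@102] asks=[-]
After op 7 cancel(order #3): fills=none; bids=[#4:4@102] asks=[-]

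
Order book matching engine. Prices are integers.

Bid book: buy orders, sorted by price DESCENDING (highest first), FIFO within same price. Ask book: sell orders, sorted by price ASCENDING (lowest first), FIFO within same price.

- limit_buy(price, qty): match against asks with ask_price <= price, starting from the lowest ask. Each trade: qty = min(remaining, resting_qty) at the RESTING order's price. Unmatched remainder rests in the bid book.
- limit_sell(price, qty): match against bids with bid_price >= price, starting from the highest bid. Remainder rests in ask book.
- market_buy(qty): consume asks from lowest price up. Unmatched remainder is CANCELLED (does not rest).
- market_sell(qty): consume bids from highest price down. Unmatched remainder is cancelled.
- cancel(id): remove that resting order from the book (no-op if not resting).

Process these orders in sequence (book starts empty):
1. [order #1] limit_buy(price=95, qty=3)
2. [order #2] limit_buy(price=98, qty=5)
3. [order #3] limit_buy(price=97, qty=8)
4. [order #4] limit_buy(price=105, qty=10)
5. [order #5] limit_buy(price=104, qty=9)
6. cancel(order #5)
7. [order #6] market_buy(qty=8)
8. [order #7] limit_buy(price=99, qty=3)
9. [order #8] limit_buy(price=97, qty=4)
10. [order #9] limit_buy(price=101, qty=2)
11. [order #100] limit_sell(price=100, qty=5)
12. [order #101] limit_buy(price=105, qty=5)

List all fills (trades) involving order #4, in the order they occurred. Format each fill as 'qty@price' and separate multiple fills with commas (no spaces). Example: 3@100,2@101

Answer: 5@105

Derivation:
After op 1 [order #1] limit_buy(price=95, qty=3): fills=none; bids=[#1:3@95] asks=[-]
After op 2 [order #2] limit_buy(price=98, qty=5): fills=none; bids=[#2:5@98 #1:3@95] asks=[-]
After op 3 [order #3] limit_buy(price=97, qty=8): fills=none; bids=[#2:5@98 #3:8@97 #1:3@95] asks=[-]
After op 4 [order #4] limit_buy(price=105, qty=10): fills=none; bids=[#4:10@105 #2:5@98 #3:8@97 #1:3@95] asks=[-]
After op 5 [order #5] limit_buy(price=104, qty=9): fills=none; bids=[#4:10@105 #5:9@104 #2:5@98 #3:8@97 #1:3@95] asks=[-]
After op 6 cancel(order #5): fills=none; bids=[#4:10@105 #2:5@98 #3:8@97 #1:3@95] asks=[-]
After op 7 [order #6] market_buy(qty=8): fills=none; bids=[#4:10@105 #2:5@98 #3:8@97 #1:3@95] asks=[-]
After op 8 [order #7] limit_buy(price=99, qty=3): fills=none; bids=[#4:10@105 #7:3@99 #2:5@98 #3:8@97 #1:3@95] asks=[-]
After op 9 [order #8] limit_buy(price=97, qty=4): fills=none; bids=[#4:10@105 #7:3@99 #2:5@98 #3:8@97 #8:4@97 #1:3@95] asks=[-]
After op 10 [order #9] limit_buy(price=101, qty=2): fills=none; bids=[#4:10@105 #9:2@101 #7:3@99 #2:5@98 #3:8@97 #8:4@97 #1:3@95] asks=[-]
After op 11 [order #100] limit_sell(price=100, qty=5): fills=#4x#100:5@105; bids=[#4:5@105 #9:2@101 #7:3@99 #2:5@98 #3:8@97 #8:4@97 #1:3@95] asks=[-]
After op 12 [order #101] limit_buy(price=105, qty=5): fills=none; bids=[#4:5@105 #101:5@105 #9:2@101 #7:3@99 #2:5@98 #3:8@97 #8:4@97 #1:3@95] asks=[-]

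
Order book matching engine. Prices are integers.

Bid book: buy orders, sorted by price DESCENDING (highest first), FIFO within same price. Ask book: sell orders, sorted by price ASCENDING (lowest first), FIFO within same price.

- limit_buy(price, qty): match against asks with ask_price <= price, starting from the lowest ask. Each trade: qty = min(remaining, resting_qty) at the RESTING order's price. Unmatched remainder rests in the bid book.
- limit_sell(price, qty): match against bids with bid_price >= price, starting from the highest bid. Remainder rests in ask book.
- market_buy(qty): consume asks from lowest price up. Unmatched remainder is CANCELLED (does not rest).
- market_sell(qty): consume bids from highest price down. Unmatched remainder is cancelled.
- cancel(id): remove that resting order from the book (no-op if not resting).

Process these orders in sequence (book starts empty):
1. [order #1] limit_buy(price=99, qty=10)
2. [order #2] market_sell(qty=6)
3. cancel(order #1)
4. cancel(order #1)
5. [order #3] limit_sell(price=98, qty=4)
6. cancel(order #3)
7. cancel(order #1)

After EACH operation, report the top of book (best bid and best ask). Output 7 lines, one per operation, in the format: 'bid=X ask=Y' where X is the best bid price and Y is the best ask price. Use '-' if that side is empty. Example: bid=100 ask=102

After op 1 [order #1] limit_buy(price=99, qty=10): fills=none; bids=[#1:10@99] asks=[-]
After op 2 [order #2] market_sell(qty=6): fills=#1x#2:6@99; bids=[#1:4@99] asks=[-]
After op 3 cancel(order #1): fills=none; bids=[-] asks=[-]
After op 4 cancel(order #1): fills=none; bids=[-] asks=[-]
After op 5 [order #3] limit_sell(price=98, qty=4): fills=none; bids=[-] asks=[#3:4@98]
After op 6 cancel(order #3): fills=none; bids=[-] asks=[-]
After op 7 cancel(order #1): fills=none; bids=[-] asks=[-]

Answer: bid=99 ask=-
bid=99 ask=-
bid=- ask=-
bid=- ask=-
bid=- ask=98
bid=- ask=-
bid=- ask=-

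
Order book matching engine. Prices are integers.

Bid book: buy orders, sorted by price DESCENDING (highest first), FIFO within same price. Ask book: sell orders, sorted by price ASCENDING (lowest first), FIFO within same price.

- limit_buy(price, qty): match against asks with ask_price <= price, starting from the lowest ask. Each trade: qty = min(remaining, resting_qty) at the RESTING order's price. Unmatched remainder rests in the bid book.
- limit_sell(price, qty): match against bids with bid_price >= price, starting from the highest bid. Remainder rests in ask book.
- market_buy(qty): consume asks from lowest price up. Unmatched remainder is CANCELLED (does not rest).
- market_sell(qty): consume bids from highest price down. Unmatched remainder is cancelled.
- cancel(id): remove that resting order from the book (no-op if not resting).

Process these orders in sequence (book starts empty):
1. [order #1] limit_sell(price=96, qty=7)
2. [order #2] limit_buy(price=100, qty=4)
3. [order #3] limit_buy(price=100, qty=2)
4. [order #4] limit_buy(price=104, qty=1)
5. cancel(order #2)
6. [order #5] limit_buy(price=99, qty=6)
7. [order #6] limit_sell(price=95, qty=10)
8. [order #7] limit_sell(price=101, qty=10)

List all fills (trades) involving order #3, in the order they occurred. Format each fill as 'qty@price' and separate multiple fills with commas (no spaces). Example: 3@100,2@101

After op 1 [order #1] limit_sell(price=96, qty=7): fills=none; bids=[-] asks=[#1:7@96]
After op 2 [order #2] limit_buy(price=100, qty=4): fills=#2x#1:4@96; bids=[-] asks=[#1:3@96]
After op 3 [order #3] limit_buy(price=100, qty=2): fills=#3x#1:2@96; bids=[-] asks=[#1:1@96]
After op 4 [order #4] limit_buy(price=104, qty=1): fills=#4x#1:1@96; bids=[-] asks=[-]
After op 5 cancel(order #2): fills=none; bids=[-] asks=[-]
After op 6 [order #5] limit_buy(price=99, qty=6): fills=none; bids=[#5:6@99] asks=[-]
After op 7 [order #6] limit_sell(price=95, qty=10): fills=#5x#6:6@99; bids=[-] asks=[#6:4@95]
After op 8 [order #7] limit_sell(price=101, qty=10): fills=none; bids=[-] asks=[#6:4@95 #7:10@101]

Answer: 2@96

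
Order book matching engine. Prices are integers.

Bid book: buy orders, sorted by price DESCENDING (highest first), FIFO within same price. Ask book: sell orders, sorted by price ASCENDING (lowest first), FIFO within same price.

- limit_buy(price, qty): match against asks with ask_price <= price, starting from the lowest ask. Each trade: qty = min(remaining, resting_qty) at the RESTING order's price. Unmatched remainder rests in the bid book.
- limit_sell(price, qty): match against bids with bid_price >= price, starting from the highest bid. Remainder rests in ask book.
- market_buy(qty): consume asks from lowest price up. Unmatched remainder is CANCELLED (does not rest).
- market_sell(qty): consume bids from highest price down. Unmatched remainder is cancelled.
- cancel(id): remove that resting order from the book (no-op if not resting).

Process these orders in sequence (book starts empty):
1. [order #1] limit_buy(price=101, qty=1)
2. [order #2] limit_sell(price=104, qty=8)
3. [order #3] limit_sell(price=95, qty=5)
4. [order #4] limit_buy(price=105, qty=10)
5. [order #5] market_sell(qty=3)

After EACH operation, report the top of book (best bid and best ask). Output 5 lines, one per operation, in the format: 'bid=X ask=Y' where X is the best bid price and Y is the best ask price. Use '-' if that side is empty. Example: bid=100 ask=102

After op 1 [order #1] limit_buy(price=101, qty=1): fills=none; bids=[#1:1@101] asks=[-]
After op 2 [order #2] limit_sell(price=104, qty=8): fills=none; bids=[#1:1@101] asks=[#2:8@104]
After op 3 [order #3] limit_sell(price=95, qty=5): fills=#1x#3:1@101; bids=[-] asks=[#3:4@95 #2:8@104]
After op 4 [order #4] limit_buy(price=105, qty=10): fills=#4x#3:4@95 #4x#2:6@104; bids=[-] asks=[#2:2@104]
After op 5 [order #5] market_sell(qty=3): fills=none; bids=[-] asks=[#2:2@104]

Answer: bid=101 ask=-
bid=101 ask=104
bid=- ask=95
bid=- ask=104
bid=- ask=104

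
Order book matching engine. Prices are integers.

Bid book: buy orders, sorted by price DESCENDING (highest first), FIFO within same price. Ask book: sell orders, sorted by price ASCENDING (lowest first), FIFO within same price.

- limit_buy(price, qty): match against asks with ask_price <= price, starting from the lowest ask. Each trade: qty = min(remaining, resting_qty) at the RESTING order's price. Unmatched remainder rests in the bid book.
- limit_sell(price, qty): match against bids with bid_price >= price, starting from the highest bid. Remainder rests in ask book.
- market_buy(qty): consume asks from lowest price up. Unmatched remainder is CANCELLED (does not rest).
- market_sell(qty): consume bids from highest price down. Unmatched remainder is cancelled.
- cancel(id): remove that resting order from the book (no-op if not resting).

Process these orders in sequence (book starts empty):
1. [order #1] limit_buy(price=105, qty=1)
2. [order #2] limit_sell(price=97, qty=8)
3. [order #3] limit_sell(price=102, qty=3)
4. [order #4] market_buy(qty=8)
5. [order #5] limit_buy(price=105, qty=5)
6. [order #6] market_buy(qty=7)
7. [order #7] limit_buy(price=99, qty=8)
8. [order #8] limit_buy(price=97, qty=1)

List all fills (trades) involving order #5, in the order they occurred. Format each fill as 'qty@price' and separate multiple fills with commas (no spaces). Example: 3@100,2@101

After op 1 [order #1] limit_buy(price=105, qty=1): fills=none; bids=[#1:1@105] asks=[-]
After op 2 [order #2] limit_sell(price=97, qty=8): fills=#1x#2:1@105; bids=[-] asks=[#2:7@97]
After op 3 [order #3] limit_sell(price=102, qty=3): fills=none; bids=[-] asks=[#2:7@97 #3:3@102]
After op 4 [order #4] market_buy(qty=8): fills=#4x#2:7@97 #4x#3:1@102; bids=[-] asks=[#3:2@102]
After op 5 [order #5] limit_buy(price=105, qty=5): fills=#5x#3:2@102; bids=[#5:3@105] asks=[-]
After op 6 [order #6] market_buy(qty=7): fills=none; bids=[#5:3@105] asks=[-]
After op 7 [order #7] limit_buy(price=99, qty=8): fills=none; bids=[#5:3@105 #7:8@99] asks=[-]
After op 8 [order #8] limit_buy(price=97, qty=1): fills=none; bids=[#5:3@105 #7:8@99 #8:1@97] asks=[-]

Answer: 2@102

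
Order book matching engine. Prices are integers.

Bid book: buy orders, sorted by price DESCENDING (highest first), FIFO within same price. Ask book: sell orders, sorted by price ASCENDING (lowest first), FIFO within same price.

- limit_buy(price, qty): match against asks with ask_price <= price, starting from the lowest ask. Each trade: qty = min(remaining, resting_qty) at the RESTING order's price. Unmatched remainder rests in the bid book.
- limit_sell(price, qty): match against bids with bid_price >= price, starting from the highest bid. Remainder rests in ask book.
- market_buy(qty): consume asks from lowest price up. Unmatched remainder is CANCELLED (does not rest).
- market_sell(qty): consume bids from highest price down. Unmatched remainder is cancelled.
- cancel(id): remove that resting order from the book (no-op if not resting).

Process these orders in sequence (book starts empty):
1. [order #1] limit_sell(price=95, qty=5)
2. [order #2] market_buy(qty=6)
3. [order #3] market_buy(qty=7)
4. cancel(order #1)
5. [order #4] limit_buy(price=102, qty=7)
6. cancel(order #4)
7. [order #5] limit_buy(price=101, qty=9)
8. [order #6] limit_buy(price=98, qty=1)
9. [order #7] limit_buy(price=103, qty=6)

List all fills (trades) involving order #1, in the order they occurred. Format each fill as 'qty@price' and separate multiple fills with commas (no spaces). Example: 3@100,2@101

Answer: 5@95

Derivation:
After op 1 [order #1] limit_sell(price=95, qty=5): fills=none; bids=[-] asks=[#1:5@95]
After op 2 [order #2] market_buy(qty=6): fills=#2x#1:5@95; bids=[-] asks=[-]
After op 3 [order #3] market_buy(qty=7): fills=none; bids=[-] asks=[-]
After op 4 cancel(order #1): fills=none; bids=[-] asks=[-]
After op 5 [order #4] limit_buy(price=102, qty=7): fills=none; bids=[#4:7@102] asks=[-]
After op 6 cancel(order #4): fills=none; bids=[-] asks=[-]
After op 7 [order #5] limit_buy(price=101, qty=9): fills=none; bids=[#5:9@101] asks=[-]
After op 8 [order #6] limit_buy(price=98, qty=1): fills=none; bids=[#5:9@101 #6:1@98] asks=[-]
After op 9 [order #7] limit_buy(price=103, qty=6): fills=none; bids=[#7:6@103 #5:9@101 #6:1@98] asks=[-]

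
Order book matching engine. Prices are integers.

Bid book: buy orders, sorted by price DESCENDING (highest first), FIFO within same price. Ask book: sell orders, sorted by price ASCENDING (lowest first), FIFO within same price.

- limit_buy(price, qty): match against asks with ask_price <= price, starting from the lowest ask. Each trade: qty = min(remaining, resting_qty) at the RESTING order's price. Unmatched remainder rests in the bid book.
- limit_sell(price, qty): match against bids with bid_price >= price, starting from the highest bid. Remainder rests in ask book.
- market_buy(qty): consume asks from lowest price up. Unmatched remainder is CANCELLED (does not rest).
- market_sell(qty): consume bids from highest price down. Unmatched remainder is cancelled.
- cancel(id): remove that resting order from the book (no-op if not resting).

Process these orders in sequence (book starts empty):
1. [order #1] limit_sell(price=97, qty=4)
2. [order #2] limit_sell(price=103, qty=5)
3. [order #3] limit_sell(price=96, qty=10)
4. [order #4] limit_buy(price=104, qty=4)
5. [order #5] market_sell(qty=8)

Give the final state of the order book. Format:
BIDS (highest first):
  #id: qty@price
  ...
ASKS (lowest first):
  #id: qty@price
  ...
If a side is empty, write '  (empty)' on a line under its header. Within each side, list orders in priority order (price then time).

After op 1 [order #1] limit_sell(price=97, qty=4): fills=none; bids=[-] asks=[#1:4@97]
After op 2 [order #2] limit_sell(price=103, qty=5): fills=none; bids=[-] asks=[#1:4@97 #2:5@103]
After op 3 [order #3] limit_sell(price=96, qty=10): fills=none; bids=[-] asks=[#3:10@96 #1:4@97 #2:5@103]
After op 4 [order #4] limit_buy(price=104, qty=4): fills=#4x#3:4@96; bids=[-] asks=[#3:6@96 #1:4@97 #2:5@103]
After op 5 [order #5] market_sell(qty=8): fills=none; bids=[-] asks=[#3:6@96 #1:4@97 #2:5@103]

Answer: BIDS (highest first):
  (empty)
ASKS (lowest first):
  #3: 6@96
  #1: 4@97
  #2: 5@103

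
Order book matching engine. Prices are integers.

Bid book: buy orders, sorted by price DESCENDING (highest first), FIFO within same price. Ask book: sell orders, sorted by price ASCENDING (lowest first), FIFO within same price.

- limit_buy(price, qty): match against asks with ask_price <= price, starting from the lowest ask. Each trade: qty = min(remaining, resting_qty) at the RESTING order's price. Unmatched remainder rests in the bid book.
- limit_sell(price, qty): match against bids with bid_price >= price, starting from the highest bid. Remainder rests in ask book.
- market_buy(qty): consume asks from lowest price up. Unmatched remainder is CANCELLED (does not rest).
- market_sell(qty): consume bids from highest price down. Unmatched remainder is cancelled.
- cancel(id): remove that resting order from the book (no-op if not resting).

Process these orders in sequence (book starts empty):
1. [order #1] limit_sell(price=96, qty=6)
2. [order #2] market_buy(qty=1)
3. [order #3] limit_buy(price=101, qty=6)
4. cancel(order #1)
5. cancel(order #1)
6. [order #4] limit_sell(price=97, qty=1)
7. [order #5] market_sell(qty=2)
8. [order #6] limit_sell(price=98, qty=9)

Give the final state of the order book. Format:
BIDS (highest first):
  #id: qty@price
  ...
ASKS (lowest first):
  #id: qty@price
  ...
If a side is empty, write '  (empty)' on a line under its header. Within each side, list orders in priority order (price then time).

Answer: BIDS (highest first):
  (empty)
ASKS (lowest first):
  #6: 9@98

Derivation:
After op 1 [order #1] limit_sell(price=96, qty=6): fills=none; bids=[-] asks=[#1:6@96]
After op 2 [order #2] market_buy(qty=1): fills=#2x#1:1@96; bids=[-] asks=[#1:5@96]
After op 3 [order #3] limit_buy(price=101, qty=6): fills=#3x#1:5@96; bids=[#3:1@101] asks=[-]
After op 4 cancel(order #1): fills=none; bids=[#3:1@101] asks=[-]
After op 5 cancel(order #1): fills=none; bids=[#3:1@101] asks=[-]
After op 6 [order #4] limit_sell(price=97, qty=1): fills=#3x#4:1@101; bids=[-] asks=[-]
After op 7 [order #5] market_sell(qty=2): fills=none; bids=[-] asks=[-]
After op 8 [order #6] limit_sell(price=98, qty=9): fills=none; bids=[-] asks=[#6:9@98]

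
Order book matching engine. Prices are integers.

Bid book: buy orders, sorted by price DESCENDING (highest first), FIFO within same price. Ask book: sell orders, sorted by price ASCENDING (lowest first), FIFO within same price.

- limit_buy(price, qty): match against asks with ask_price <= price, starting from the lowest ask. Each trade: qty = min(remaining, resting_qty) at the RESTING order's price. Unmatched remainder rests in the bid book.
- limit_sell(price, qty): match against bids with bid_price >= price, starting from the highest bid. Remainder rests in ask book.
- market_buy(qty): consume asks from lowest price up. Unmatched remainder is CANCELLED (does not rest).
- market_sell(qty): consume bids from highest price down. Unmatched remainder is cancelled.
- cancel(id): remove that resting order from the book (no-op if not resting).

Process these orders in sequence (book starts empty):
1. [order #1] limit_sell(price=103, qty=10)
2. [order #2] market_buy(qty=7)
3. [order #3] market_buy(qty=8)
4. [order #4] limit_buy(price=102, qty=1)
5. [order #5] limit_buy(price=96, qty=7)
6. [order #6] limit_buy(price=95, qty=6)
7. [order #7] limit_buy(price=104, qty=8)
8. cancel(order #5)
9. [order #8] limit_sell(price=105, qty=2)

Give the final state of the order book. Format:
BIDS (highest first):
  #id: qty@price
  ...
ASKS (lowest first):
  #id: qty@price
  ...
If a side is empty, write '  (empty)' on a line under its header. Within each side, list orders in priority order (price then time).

Answer: BIDS (highest first):
  #7: 8@104
  #4: 1@102
  #6: 6@95
ASKS (lowest first):
  #8: 2@105

Derivation:
After op 1 [order #1] limit_sell(price=103, qty=10): fills=none; bids=[-] asks=[#1:10@103]
After op 2 [order #2] market_buy(qty=7): fills=#2x#1:7@103; bids=[-] asks=[#1:3@103]
After op 3 [order #3] market_buy(qty=8): fills=#3x#1:3@103; bids=[-] asks=[-]
After op 4 [order #4] limit_buy(price=102, qty=1): fills=none; bids=[#4:1@102] asks=[-]
After op 5 [order #5] limit_buy(price=96, qty=7): fills=none; bids=[#4:1@102 #5:7@96] asks=[-]
After op 6 [order #6] limit_buy(price=95, qty=6): fills=none; bids=[#4:1@102 #5:7@96 #6:6@95] asks=[-]
After op 7 [order #7] limit_buy(price=104, qty=8): fills=none; bids=[#7:8@104 #4:1@102 #5:7@96 #6:6@95] asks=[-]
After op 8 cancel(order #5): fills=none; bids=[#7:8@104 #4:1@102 #6:6@95] asks=[-]
After op 9 [order #8] limit_sell(price=105, qty=2): fills=none; bids=[#7:8@104 #4:1@102 #6:6@95] asks=[#8:2@105]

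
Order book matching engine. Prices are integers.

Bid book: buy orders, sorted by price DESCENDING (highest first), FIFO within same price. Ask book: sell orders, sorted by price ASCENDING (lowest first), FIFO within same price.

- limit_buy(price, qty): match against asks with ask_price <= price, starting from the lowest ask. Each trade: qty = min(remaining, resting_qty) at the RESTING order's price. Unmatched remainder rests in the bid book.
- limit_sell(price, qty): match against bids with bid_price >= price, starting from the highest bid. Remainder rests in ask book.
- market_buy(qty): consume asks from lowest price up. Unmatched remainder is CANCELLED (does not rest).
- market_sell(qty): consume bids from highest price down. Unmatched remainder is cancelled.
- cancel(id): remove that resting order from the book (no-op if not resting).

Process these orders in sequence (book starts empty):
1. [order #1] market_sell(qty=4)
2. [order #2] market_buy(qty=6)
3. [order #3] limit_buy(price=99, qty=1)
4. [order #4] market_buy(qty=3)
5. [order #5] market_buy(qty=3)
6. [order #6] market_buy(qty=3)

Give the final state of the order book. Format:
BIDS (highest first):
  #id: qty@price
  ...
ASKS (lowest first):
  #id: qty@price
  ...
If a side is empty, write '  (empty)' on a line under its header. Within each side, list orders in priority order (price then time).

Answer: BIDS (highest first):
  #3: 1@99
ASKS (lowest first):
  (empty)

Derivation:
After op 1 [order #1] market_sell(qty=4): fills=none; bids=[-] asks=[-]
After op 2 [order #2] market_buy(qty=6): fills=none; bids=[-] asks=[-]
After op 3 [order #3] limit_buy(price=99, qty=1): fills=none; bids=[#3:1@99] asks=[-]
After op 4 [order #4] market_buy(qty=3): fills=none; bids=[#3:1@99] asks=[-]
After op 5 [order #5] market_buy(qty=3): fills=none; bids=[#3:1@99] asks=[-]
After op 6 [order #6] market_buy(qty=3): fills=none; bids=[#3:1@99] asks=[-]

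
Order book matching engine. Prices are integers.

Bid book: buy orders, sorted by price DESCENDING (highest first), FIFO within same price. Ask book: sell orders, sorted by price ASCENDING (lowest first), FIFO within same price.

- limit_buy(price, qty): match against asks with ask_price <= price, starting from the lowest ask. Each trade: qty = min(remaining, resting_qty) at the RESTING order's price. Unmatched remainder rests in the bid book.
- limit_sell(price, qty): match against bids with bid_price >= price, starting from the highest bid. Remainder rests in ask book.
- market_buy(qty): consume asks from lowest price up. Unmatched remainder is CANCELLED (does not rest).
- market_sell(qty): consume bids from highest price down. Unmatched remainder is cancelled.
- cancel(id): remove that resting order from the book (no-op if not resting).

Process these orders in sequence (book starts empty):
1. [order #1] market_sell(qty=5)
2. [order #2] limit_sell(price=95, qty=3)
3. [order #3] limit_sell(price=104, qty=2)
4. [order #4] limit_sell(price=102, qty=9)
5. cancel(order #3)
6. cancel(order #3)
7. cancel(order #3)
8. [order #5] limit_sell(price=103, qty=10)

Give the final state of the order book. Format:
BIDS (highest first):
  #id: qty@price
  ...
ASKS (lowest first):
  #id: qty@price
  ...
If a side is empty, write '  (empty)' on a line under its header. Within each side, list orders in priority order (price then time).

Answer: BIDS (highest first):
  (empty)
ASKS (lowest first):
  #2: 3@95
  #4: 9@102
  #5: 10@103

Derivation:
After op 1 [order #1] market_sell(qty=5): fills=none; bids=[-] asks=[-]
After op 2 [order #2] limit_sell(price=95, qty=3): fills=none; bids=[-] asks=[#2:3@95]
After op 3 [order #3] limit_sell(price=104, qty=2): fills=none; bids=[-] asks=[#2:3@95 #3:2@104]
After op 4 [order #4] limit_sell(price=102, qty=9): fills=none; bids=[-] asks=[#2:3@95 #4:9@102 #3:2@104]
After op 5 cancel(order #3): fills=none; bids=[-] asks=[#2:3@95 #4:9@102]
After op 6 cancel(order #3): fills=none; bids=[-] asks=[#2:3@95 #4:9@102]
After op 7 cancel(order #3): fills=none; bids=[-] asks=[#2:3@95 #4:9@102]
After op 8 [order #5] limit_sell(price=103, qty=10): fills=none; bids=[-] asks=[#2:3@95 #4:9@102 #5:10@103]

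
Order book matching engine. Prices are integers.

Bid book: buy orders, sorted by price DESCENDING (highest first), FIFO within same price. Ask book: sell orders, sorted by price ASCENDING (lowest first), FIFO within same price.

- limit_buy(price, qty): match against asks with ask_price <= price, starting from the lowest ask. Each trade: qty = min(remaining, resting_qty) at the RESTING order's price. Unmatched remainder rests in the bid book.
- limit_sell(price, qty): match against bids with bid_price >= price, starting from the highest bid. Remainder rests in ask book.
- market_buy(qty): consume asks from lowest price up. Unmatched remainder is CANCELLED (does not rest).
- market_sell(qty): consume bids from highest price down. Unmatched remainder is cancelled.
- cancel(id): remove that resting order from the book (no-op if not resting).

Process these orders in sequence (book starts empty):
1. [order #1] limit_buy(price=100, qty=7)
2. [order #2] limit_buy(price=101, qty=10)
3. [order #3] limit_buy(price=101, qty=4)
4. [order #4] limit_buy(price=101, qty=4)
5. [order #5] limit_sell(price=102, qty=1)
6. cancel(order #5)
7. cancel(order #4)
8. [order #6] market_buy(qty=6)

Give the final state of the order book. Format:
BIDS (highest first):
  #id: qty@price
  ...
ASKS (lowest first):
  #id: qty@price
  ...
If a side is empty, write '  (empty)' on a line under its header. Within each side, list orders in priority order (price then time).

Answer: BIDS (highest first):
  #2: 10@101
  #3: 4@101
  #1: 7@100
ASKS (lowest first):
  (empty)

Derivation:
After op 1 [order #1] limit_buy(price=100, qty=7): fills=none; bids=[#1:7@100] asks=[-]
After op 2 [order #2] limit_buy(price=101, qty=10): fills=none; bids=[#2:10@101 #1:7@100] asks=[-]
After op 3 [order #3] limit_buy(price=101, qty=4): fills=none; bids=[#2:10@101 #3:4@101 #1:7@100] asks=[-]
After op 4 [order #4] limit_buy(price=101, qty=4): fills=none; bids=[#2:10@101 #3:4@101 #4:4@101 #1:7@100] asks=[-]
After op 5 [order #5] limit_sell(price=102, qty=1): fills=none; bids=[#2:10@101 #3:4@101 #4:4@101 #1:7@100] asks=[#5:1@102]
After op 6 cancel(order #5): fills=none; bids=[#2:10@101 #3:4@101 #4:4@101 #1:7@100] asks=[-]
After op 7 cancel(order #4): fills=none; bids=[#2:10@101 #3:4@101 #1:7@100] asks=[-]
After op 8 [order #6] market_buy(qty=6): fills=none; bids=[#2:10@101 #3:4@101 #1:7@100] asks=[-]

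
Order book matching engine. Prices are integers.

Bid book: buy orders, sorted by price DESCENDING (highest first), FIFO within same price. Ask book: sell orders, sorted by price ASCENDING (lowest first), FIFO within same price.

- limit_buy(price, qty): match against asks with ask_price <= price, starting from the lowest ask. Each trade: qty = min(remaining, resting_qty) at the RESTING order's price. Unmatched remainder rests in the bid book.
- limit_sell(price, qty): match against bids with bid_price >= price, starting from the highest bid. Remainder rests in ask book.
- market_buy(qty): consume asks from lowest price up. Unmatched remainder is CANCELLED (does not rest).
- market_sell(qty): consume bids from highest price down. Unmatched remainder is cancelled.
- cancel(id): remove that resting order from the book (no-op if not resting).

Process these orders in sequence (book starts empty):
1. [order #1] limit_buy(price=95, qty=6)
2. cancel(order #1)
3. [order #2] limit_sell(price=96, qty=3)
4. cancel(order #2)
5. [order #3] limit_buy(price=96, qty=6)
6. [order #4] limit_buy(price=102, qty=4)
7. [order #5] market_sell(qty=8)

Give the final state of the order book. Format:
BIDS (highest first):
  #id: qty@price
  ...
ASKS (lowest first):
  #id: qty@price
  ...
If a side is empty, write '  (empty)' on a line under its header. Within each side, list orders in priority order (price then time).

Answer: BIDS (highest first):
  #3: 2@96
ASKS (lowest first):
  (empty)

Derivation:
After op 1 [order #1] limit_buy(price=95, qty=6): fills=none; bids=[#1:6@95] asks=[-]
After op 2 cancel(order #1): fills=none; bids=[-] asks=[-]
After op 3 [order #2] limit_sell(price=96, qty=3): fills=none; bids=[-] asks=[#2:3@96]
After op 4 cancel(order #2): fills=none; bids=[-] asks=[-]
After op 5 [order #3] limit_buy(price=96, qty=6): fills=none; bids=[#3:6@96] asks=[-]
After op 6 [order #4] limit_buy(price=102, qty=4): fills=none; bids=[#4:4@102 #3:6@96] asks=[-]
After op 7 [order #5] market_sell(qty=8): fills=#4x#5:4@102 #3x#5:4@96; bids=[#3:2@96] asks=[-]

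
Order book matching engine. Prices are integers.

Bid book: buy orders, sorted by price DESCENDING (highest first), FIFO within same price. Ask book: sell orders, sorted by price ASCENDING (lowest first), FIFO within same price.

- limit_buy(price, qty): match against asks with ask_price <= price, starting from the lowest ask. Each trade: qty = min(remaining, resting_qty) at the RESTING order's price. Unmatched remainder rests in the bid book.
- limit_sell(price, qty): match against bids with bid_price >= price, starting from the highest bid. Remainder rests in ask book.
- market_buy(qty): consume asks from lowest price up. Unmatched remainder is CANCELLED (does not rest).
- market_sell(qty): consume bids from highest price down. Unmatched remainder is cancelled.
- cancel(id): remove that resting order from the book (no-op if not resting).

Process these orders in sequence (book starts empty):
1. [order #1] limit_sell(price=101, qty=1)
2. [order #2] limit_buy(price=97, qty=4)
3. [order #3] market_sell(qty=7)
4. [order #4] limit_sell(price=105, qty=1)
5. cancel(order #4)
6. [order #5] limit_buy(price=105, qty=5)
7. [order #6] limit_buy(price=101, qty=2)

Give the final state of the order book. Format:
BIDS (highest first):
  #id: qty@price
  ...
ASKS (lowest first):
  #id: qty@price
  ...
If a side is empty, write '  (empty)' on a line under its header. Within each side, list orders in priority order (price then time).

Answer: BIDS (highest first):
  #5: 4@105
  #6: 2@101
ASKS (lowest first):
  (empty)

Derivation:
After op 1 [order #1] limit_sell(price=101, qty=1): fills=none; bids=[-] asks=[#1:1@101]
After op 2 [order #2] limit_buy(price=97, qty=4): fills=none; bids=[#2:4@97] asks=[#1:1@101]
After op 3 [order #3] market_sell(qty=7): fills=#2x#3:4@97; bids=[-] asks=[#1:1@101]
After op 4 [order #4] limit_sell(price=105, qty=1): fills=none; bids=[-] asks=[#1:1@101 #4:1@105]
After op 5 cancel(order #4): fills=none; bids=[-] asks=[#1:1@101]
After op 6 [order #5] limit_buy(price=105, qty=5): fills=#5x#1:1@101; bids=[#5:4@105] asks=[-]
After op 7 [order #6] limit_buy(price=101, qty=2): fills=none; bids=[#5:4@105 #6:2@101] asks=[-]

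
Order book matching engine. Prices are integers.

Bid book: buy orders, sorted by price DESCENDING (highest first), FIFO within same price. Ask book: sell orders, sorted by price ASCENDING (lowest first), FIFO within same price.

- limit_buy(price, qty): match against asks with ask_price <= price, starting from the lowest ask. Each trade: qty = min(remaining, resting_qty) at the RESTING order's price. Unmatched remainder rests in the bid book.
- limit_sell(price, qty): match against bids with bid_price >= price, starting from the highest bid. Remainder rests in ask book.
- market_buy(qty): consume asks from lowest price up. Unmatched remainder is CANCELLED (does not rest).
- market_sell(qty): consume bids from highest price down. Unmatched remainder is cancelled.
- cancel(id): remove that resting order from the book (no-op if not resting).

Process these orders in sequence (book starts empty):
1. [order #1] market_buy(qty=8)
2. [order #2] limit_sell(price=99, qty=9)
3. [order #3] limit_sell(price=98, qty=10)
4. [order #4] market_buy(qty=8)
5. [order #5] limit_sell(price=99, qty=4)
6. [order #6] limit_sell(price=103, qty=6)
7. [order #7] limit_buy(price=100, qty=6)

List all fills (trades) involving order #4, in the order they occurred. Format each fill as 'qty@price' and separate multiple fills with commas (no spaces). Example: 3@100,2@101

After op 1 [order #1] market_buy(qty=8): fills=none; bids=[-] asks=[-]
After op 2 [order #2] limit_sell(price=99, qty=9): fills=none; bids=[-] asks=[#2:9@99]
After op 3 [order #3] limit_sell(price=98, qty=10): fills=none; bids=[-] asks=[#3:10@98 #2:9@99]
After op 4 [order #4] market_buy(qty=8): fills=#4x#3:8@98; bids=[-] asks=[#3:2@98 #2:9@99]
After op 5 [order #5] limit_sell(price=99, qty=4): fills=none; bids=[-] asks=[#3:2@98 #2:9@99 #5:4@99]
After op 6 [order #6] limit_sell(price=103, qty=6): fills=none; bids=[-] asks=[#3:2@98 #2:9@99 #5:4@99 #6:6@103]
After op 7 [order #7] limit_buy(price=100, qty=6): fills=#7x#3:2@98 #7x#2:4@99; bids=[-] asks=[#2:5@99 #5:4@99 #6:6@103]

Answer: 8@98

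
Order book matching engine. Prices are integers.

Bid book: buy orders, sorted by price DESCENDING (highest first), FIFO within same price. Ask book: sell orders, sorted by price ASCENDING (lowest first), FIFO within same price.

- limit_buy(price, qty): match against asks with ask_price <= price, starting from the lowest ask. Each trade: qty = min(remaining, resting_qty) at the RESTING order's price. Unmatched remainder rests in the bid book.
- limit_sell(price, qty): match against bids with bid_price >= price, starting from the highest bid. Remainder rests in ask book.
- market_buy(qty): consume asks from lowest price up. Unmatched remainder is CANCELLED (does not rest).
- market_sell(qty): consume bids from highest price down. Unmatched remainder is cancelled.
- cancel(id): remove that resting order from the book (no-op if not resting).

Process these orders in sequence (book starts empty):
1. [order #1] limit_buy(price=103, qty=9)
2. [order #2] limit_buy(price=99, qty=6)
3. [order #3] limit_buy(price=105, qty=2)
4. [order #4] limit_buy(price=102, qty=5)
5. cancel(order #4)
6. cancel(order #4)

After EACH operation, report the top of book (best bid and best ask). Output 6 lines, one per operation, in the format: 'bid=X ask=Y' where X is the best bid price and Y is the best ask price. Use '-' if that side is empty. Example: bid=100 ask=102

Answer: bid=103 ask=-
bid=103 ask=-
bid=105 ask=-
bid=105 ask=-
bid=105 ask=-
bid=105 ask=-

Derivation:
After op 1 [order #1] limit_buy(price=103, qty=9): fills=none; bids=[#1:9@103] asks=[-]
After op 2 [order #2] limit_buy(price=99, qty=6): fills=none; bids=[#1:9@103 #2:6@99] asks=[-]
After op 3 [order #3] limit_buy(price=105, qty=2): fills=none; bids=[#3:2@105 #1:9@103 #2:6@99] asks=[-]
After op 4 [order #4] limit_buy(price=102, qty=5): fills=none; bids=[#3:2@105 #1:9@103 #4:5@102 #2:6@99] asks=[-]
After op 5 cancel(order #4): fills=none; bids=[#3:2@105 #1:9@103 #2:6@99] asks=[-]
After op 6 cancel(order #4): fills=none; bids=[#3:2@105 #1:9@103 #2:6@99] asks=[-]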